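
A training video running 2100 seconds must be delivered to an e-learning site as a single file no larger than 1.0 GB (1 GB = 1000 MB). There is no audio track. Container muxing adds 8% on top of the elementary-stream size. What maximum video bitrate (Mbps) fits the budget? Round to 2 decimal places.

Budget: 1.0 GB = 8000.0 Mb.
Stream payload after overhead: 8000.0 / 1.08 = 7407.4 Mb.
Total bitrate budget: 7407.4 Mb / 2100 s = 3.527 Mbps.

3.53 Mbps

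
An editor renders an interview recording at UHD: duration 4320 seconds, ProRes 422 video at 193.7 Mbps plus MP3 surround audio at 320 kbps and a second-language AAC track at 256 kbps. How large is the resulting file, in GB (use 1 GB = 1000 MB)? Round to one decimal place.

Audio total: 320 + 256 = 576 kbps = 0.576 Mbps.
Total bitrate: 193.7 + 0.576 = 194.276 Mbps.
Stream data: 194.276 Mbps × 4320 s = 839272.3 Mb.
839,272 Mb ÷ 8 = 104,909 MB → 104.9 GB.

104.9 GB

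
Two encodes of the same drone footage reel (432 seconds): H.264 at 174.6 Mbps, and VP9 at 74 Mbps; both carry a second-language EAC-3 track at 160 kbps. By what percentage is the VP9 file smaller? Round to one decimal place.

Audio: 160 kbps = 0.160 Mbps.
H.264: 174.760 Mbps × 432 s = 75496.3 Mb = 8.789 GiB.
VP9: 74.160 Mbps × 432 s = 32037.1 Mb = 3.730 GiB.
Reduction: (1 − 3.730/8.789) × 100 = 57.56%.

57.6%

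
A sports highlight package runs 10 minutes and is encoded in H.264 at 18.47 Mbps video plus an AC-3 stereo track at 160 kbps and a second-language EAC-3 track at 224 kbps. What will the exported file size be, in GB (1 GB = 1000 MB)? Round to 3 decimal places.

1.414 GB

10 min = 600 s
Audio total: 160 + 224 = 384 kbps = 0.384 Mbps.
Total bitrate: 18.47 + 0.384 = 18.854 Mbps.
Stream data: 18.854 Mbps × 600 s = 11312.4 Mb.
11,312 Mb ÷ 8 = 1,414 MB → 1.414 GB.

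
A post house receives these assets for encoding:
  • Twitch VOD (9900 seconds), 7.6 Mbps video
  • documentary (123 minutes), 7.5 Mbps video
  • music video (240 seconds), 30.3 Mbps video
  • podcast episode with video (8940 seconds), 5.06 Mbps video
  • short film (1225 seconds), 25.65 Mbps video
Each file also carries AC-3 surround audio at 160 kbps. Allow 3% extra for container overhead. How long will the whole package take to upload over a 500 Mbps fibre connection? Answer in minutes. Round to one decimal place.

Audio: 160 kbps = 0.160 Mbps.
Twitch VOD: 7.760 Mbps × 9900 s × 1.03 = 79128.7 Mb
documentary: 7.660 Mbps × 7380 s × 1.03 = 58226.7 Mb
music video: 30.460 Mbps × 240 s × 1.03 = 7529.7 Mb
podcast episode with video: 5.220 Mbps × 8940 s × 1.03 = 48066.8 Mb
short film: 25.810 Mbps × 1225 s × 1.03 = 32565.8 Mb
Total: 225517.7 Mb = 28189.7 MB.
At 500 Mbps: 225517.7 / 500 = 451 s ≈ 7.52 minutes.

7.5 minutes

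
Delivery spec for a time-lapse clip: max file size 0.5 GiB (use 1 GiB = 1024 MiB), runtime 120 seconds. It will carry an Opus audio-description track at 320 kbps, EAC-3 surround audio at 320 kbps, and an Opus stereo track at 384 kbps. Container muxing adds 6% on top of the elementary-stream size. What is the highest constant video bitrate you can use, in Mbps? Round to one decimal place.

Budget: 0.5 GiB = 4295.0 Mb.
Stream payload after overhead: 4295.0 / 1.06 = 4051.9 Mb.
Total bitrate budget: 4051.9 Mb / 120 s = 33.765 Mbps.
Audio total: 320 + 320 + 384 = 1024 kbps = 1.024 Mbps.
Video: 33.765 − 1.024 = 32.741 Mbps.

32.7 Mbps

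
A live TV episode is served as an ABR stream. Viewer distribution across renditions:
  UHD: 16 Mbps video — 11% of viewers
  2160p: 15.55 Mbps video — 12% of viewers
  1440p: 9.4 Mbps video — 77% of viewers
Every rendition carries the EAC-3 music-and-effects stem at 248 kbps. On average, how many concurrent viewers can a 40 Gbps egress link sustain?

3599

Audio: 248 kbps = 0.248 Mbps.
Average per-viewer bitrate: 0.11×16.248 + 0.12×15.798 + 0.77×9.648 = 11.112 Mbps.
40 Gbps = 40,000 Mbps; 40,000 / 11.112 = 3599.71 → 3599.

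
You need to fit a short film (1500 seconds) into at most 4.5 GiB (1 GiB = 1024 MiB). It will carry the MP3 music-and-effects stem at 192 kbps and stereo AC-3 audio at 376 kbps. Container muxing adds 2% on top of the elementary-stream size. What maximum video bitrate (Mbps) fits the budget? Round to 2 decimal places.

24.70 Mbps

Budget: 4.5 GiB = 38654.7 Mb.
Stream payload after overhead: 38654.7 / 1.02 = 37896.8 Mb.
Total bitrate budget: 37896.8 Mb / 1500 s = 25.265 Mbps.
Audio total: 192 + 376 = 568 kbps = 0.568 Mbps.
Video: 25.265 − 0.568 = 24.697 Mbps.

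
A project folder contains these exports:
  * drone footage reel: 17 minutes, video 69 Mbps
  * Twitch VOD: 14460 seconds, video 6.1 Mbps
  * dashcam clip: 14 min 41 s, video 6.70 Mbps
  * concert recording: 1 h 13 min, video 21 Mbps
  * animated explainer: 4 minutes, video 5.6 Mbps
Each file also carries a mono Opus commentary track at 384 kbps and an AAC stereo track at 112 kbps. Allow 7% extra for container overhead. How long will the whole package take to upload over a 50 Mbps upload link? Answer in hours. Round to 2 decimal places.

Audio total: 384 + 112 = 496 kbps = 0.496 Mbps.
drone footage reel: 69.496 Mbps × 1020 s × 1.07 = 75847.9 Mb
Twitch VOD: 6.596 Mbps × 14460 s × 1.07 = 102054.6 Mb
dashcam clip: 7.196 Mbps × 881 s × 1.07 = 6783.5 Mb
concert recording: 21.496 Mbps × 4380 s × 1.07 = 100743.2 Mb
animated explainer: 6.096 Mbps × 240 s × 1.07 = 1565.5 Mb
Total: 286994.6 Mb = 35874.3 MB.
At 50 Mbps: 286994.6 / 50 = 5740 s ≈ 1.59 hours.

1.59 hours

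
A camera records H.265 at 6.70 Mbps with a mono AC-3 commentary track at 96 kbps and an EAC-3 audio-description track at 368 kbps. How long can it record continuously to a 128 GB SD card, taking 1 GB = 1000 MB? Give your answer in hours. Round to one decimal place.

39.7 hours

Audio total: 96 + 368 = 464 kbps = 0.464 Mbps.
Total bitrate: 6.70 + 0.464 = 7.164 Mbps.
Capacity: 128 GB = 1,024,000 Mb.
Recording time: 1,024,000 / 7.164 = 142,937 s ≈ 39.7 hours.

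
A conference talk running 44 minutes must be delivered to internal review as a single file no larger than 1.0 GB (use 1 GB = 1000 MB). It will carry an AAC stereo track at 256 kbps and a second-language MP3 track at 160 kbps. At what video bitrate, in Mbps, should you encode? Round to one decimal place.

Budget: 1.0 GB = 8000.0 Mb.
44 min = 2640 s
Total bitrate budget: 8000.0 Mb / 2640 s = 3.030 Mbps.
Audio total: 256 + 160 = 416 kbps = 0.416 Mbps.
Video: 3.030 − 0.416 = 2.614 Mbps.

2.6 Mbps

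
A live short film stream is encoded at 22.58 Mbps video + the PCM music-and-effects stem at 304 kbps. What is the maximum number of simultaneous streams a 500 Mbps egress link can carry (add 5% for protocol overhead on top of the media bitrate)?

Audio: 304 kbps = 0.304 Mbps.
Per-viewer media rate: 22.884 Mbps.
On the wire with 5% overhead: 24.028 Mbps.
500 Mbps = 500.0 Mbps; 500.0 / 24.028 = 20.81 → 20 viewers.

20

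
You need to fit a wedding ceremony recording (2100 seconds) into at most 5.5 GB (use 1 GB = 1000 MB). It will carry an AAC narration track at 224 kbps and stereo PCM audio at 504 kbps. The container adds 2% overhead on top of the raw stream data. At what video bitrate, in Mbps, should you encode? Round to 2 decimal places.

19.81 Mbps

Budget: 5.5 GB = 44000.0 Mb.
Stream payload after overhead: 44000.0 / 1.02 = 43137.3 Mb.
Total bitrate budget: 43137.3 Mb / 2100 s = 20.542 Mbps.
Audio total: 224 + 504 = 728 kbps = 0.728 Mbps.
Video: 20.542 − 0.728 = 19.814 Mbps.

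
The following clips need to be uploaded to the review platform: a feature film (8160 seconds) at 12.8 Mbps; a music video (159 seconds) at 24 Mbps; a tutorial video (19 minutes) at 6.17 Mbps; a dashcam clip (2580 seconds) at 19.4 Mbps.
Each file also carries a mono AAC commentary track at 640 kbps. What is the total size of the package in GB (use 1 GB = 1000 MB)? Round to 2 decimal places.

Audio: 640 kbps = 0.640 Mbps.
feature film: 13.440 Mbps × 8160 s = 109670.4 Mb
music video: 24.640 Mbps × 159 s = 3917.8 Mb
tutorial video: 6.810 Mbps × 1140 s = 7763.4 Mb
dashcam clip: 20.040 Mbps × 2580 s = 51703.2 Mb
Total: 173054.8 Mb = 21631.8 MB.
= 21.63 GB.

21.63 GB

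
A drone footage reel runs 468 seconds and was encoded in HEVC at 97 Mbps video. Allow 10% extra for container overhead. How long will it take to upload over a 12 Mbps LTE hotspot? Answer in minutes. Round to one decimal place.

File: 97.000 Mbps × 468 s = 45396.0 Mb.
With 10% container overhead: ×1.10. → 49935.6 Mb.
At 12 Mbps: 49935.6 / 12 = 4161.3 s ≈ 69.4 minutes.

69.4 minutes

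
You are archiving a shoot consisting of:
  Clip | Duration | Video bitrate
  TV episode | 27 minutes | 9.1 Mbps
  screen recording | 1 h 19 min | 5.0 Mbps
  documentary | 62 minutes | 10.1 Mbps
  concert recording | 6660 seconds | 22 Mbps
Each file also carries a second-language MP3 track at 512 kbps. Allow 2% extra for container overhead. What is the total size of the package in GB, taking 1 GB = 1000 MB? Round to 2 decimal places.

29.47 GB

Audio: 512 kbps = 0.512 Mbps.
TV episode: 9.612 Mbps × 1620 s × 1.02 = 15882.9 Mb
screen recording: 5.512 Mbps × 4740 s × 1.02 = 26649.4 Mb
documentary: 10.612 Mbps × 3720 s × 1.02 = 40266.2 Mb
concert recording: 22.512 Mbps × 6660 s × 1.02 = 152928.5 Mb
Total: 235727.0 Mb = 29465.9 MB.
= 29.47 GB.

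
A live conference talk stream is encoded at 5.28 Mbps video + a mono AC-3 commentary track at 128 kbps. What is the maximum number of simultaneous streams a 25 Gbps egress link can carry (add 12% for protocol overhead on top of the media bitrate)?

4127

Audio: 128 kbps = 0.128 Mbps.
Per-viewer media rate: 5.408 Mbps.
On the wire with 12% overhead: 6.057 Mbps.
25 Gbps = 25,000 Mbps; 25,000 / 6.057 = 4127.48 → 4127 viewers.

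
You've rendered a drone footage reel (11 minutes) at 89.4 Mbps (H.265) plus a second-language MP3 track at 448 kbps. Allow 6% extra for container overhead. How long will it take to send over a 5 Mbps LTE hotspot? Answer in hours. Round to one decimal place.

11 min = 660 s
Audio: 448 kbps = 0.448 Mbps.
Total bitrate: 89.848 Mbps.
File: 89.848 Mbps × 660 s = 59299.7 Mb.
With 6% container overhead: ×1.06. → 62857.7 Mb.
At 5 Mbps: 62857.7 / 5 = 12571.5 s ≈ 3.49 hours.

3.5 hours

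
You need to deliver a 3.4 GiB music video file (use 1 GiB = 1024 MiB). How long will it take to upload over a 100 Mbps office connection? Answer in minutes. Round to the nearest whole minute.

File: 3.4 GiB = 29205.8 Mb.
At 100 Mbps: 29205.8 / 100 = 292.1 s ≈ 4.87 minutes.

5 minutes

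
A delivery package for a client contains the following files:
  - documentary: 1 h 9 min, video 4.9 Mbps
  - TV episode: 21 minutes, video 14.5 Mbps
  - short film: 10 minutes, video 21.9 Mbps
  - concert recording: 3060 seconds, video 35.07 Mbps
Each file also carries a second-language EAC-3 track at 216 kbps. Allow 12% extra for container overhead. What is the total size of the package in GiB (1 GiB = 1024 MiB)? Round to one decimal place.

Audio: 216 kbps = 0.216 Mbps.
documentary: 5.116 Mbps × 4140 s × 1.12 = 23721.9 Mb
TV episode: 14.716 Mbps × 1260 s × 1.12 = 20767.2 Mb
short film: 22.116 Mbps × 600 s × 1.12 = 14862.0 Mb
concert recording: 35.286 Mbps × 3060 s × 1.12 = 120932.2 Mb
Total: 180283.2 Mb = 22535.4 MB.
= 20.99 GiB.

21.0 GiB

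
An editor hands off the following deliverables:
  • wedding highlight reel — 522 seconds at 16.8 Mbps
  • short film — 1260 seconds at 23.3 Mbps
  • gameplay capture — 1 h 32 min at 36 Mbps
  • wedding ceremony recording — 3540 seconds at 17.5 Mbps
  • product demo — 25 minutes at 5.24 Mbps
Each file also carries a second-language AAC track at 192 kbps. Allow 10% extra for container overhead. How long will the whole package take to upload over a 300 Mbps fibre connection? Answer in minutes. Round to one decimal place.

18.9 minutes

Audio: 192 kbps = 0.192 Mbps.
wedding highlight reel: 16.992 Mbps × 522 s × 1.10 = 9756.8 Mb
short film: 23.492 Mbps × 1260 s × 1.10 = 32559.9 Mb
gameplay capture: 36.192 Mbps × 5520 s × 1.10 = 219757.8 Mb
wedding ceremony recording: 17.692 Mbps × 3540 s × 1.10 = 68892.6 Mb
product demo: 5.432 Mbps × 1500 s × 1.10 = 8962.8 Mb
Total: 339930.0 Mb = 42491.2 MB.
At 300 Mbps: 339930.0 / 300 = 1133 s ≈ 18.9 minutes.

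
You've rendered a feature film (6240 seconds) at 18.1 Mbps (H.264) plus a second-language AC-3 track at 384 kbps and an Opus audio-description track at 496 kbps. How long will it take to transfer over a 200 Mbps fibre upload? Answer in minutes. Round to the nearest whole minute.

10 minutes

Audio total: 384 + 496 = 880 kbps = 0.880 Mbps.
Total bitrate: 18.980 Mbps.
File: 18.980 Mbps × 6240 s = 118435.2 Mb.
At 200 Mbps: 118435.2 / 200 = 592.2 s ≈ 9.87 minutes.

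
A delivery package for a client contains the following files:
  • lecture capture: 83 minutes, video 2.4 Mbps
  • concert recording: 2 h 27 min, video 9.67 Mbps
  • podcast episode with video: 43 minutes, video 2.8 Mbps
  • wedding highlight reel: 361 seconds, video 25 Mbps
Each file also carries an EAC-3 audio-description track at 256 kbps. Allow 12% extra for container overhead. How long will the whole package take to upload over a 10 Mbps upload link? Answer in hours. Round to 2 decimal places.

Audio: 256 kbps = 0.256 Mbps.
lecture capture: 2.656 Mbps × 4980 s × 1.12 = 14814.1 Mb
concert recording: 9.926 Mbps × 8820 s × 1.12 = 98053.0 Mb
podcast episode with video: 3.056 Mbps × 2580 s × 1.12 = 8830.6 Mb
wedding highlight reel: 25.256 Mbps × 361 s × 1.12 = 10211.5 Mb
Total: 131909.2 Mb = 16488.7 MB.
At 10 Mbps: 131909.2 / 10 = 13191 s ≈ 3.66 hours.

3.66 hours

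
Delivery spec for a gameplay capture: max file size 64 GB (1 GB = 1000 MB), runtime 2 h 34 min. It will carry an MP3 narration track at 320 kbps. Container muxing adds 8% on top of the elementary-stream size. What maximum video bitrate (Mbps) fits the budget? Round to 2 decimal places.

50.99 Mbps

Budget: 64 GB = 512000.0 Mb.
Stream payload after overhead: 512000.0 / 1.08 = 474074.1 Mb.
2 h 34 min = 154 min = 9240 s
Total bitrate budget: 474074.1 Mb / 9240 s = 51.307 Mbps.
Audio: 320 kbps = 0.320 Mbps.
Video: 51.307 − 0.320 = 50.987 Mbps.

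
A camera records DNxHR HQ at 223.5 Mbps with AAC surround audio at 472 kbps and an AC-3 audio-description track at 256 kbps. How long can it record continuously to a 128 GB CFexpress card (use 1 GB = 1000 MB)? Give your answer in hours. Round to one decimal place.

1.3 hours

Audio total: 472 + 256 = 728 kbps = 0.728 Mbps.
Total bitrate: 223.5 + 0.728 = 224.228 Mbps.
Capacity: 128 GB = 1,024,000 Mb.
Recording time: 1,024,000 / 224.228 = 4,567 s ≈ 1.27 hours.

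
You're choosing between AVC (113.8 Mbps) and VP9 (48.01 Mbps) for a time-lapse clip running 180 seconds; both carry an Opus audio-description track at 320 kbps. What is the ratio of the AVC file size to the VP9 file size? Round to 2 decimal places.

Audio: 320 kbps = 0.320 Mbps.
AVC: 114.120 Mbps × 180 s = 20541.6 Mb = 2.568 GB.
VP9: 48.330 Mbps × 180 s = 8699.4 Mb = 1.087 GB.
Ratio: 2.568 / 1.087 = 2.361.

2.36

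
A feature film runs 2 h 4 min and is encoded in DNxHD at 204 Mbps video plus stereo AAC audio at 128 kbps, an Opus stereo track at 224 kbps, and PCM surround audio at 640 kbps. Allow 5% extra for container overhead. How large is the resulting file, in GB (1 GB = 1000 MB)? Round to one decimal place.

200.2 GB

2 h 4 min = 124 min = 7440 s
Audio total: 128 + 224 + 640 = 992 kbps = 0.992 Mbps.
Total bitrate: 204 + 0.992 = 204.992 Mbps.
Stream data: 204.992 Mbps × 7440 s = 1525140.5 Mb.
With 5% container overhead: ×1.05.
1,601,398 Mb ÷ 8 = 200,175 MB → 200.2 GB.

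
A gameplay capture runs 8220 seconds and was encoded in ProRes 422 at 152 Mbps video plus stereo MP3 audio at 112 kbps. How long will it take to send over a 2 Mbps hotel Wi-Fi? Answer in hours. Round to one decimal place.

173.7 hours

Audio: 112 kbps = 0.112 Mbps.
Total bitrate: 152.112 Mbps.
File: 152.112 Mbps × 8220 s = 1250360.6 Mb.
At 2 Mbps: 1250360.6 / 2 = 625180.3 s ≈ 174 hours.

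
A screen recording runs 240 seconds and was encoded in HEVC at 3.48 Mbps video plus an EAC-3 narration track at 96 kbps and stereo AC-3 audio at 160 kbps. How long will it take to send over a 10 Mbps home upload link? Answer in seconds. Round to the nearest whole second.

90 seconds

Audio total: 96 + 160 = 256 kbps = 0.256 Mbps.
Total bitrate: 3.736 Mbps.
File: 3.736 Mbps × 240 s = 896.6 Mb.
At 10 Mbps: 896.6 / 10 = 89.7 s ≈ 89.7 seconds.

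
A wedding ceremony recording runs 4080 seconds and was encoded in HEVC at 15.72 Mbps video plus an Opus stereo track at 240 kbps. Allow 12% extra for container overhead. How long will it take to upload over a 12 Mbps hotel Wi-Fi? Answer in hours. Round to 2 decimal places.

Audio: 240 kbps = 0.240 Mbps.
Total bitrate: 15.960 Mbps.
File: 15.960 Mbps × 4080 s = 65116.8 Mb.
With 12% container overhead: ×1.12. → 72930.8 Mb.
At 12 Mbps: 72930.8 / 12 = 6077.6 s ≈ 1.69 hours.

1.69 hours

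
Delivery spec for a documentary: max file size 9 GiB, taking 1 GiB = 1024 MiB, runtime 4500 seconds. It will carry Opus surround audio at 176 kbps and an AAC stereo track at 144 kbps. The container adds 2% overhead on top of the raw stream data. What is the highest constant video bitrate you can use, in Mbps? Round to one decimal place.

16.5 Mbps

Budget: 9 GiB = 77309.4 Mb.
Stream payload after overhead: 77309.4 / 1.02 = 75793.5 Mb.
Total bitrate budget: 75793.5 Mb / 4500 s = 16.843 Mbps.
Audio total: 176 + 144 = 320 kbps = 0.320 Mbps.
Video: 16.843 − 0.320 = 16.523 Mbps.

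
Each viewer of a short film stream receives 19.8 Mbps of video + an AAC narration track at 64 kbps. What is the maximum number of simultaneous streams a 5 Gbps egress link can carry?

Audio: 64 kbps = 0.064 Mbps.
Per-viewer media rate: 19.864 Mbps.
5 Gbps = 5,000 Mbps; 5,000 / 19.864 = 251.71 → 251 viewers.

251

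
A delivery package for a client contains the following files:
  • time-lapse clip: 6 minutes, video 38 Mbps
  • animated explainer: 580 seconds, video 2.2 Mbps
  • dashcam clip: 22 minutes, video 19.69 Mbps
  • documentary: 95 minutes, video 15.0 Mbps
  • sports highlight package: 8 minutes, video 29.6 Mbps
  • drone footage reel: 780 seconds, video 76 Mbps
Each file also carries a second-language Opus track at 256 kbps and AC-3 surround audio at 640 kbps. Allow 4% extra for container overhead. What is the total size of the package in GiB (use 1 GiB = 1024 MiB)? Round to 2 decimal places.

25.21 GiB

Audio total: 256 + 640 = 896 kbps = 0.896 Mbps.
time-lapse clip: 38.896 Mbps × 360 s × 1.04 = 14562.7 Mb
animated explainer: 3.096 Mbps × 580 s × 1.04 = 1867.5 Mb
dashcam clip: 20.586 Mbps × 1320 s × 1.04 = 28260.5 Mb
documentary: 15.896 Mbps × 5700 s × 1.04 = 94231.5 Mb
sports highlight package: 30.496 Mbps × 480 s × 1.04 = 15223.6 Mb
drone footage reel: 76.896 Mbps × 780 s × 1.04 = 62378.0 Mb
Total: 216523.8 Mb = 27065.5 MB.
= 25.21 GiB.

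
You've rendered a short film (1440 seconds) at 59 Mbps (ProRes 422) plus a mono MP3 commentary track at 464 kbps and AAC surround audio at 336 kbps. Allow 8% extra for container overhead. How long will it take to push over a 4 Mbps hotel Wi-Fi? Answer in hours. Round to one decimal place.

6.5 hours

Audio total: 464 + 336 = 800 kbps = 0.800 Mbps.
Total bitrate: 59.800 Mbps.
File: 59.800 Mbps × 1440 s = 86112.0 Mb.
With 8% container overhead: ×1.08. → 93001.0 Mb.
At 4 Mbps: 93001.0 / 4 = 23250.2 s ≈ 6.46 hours.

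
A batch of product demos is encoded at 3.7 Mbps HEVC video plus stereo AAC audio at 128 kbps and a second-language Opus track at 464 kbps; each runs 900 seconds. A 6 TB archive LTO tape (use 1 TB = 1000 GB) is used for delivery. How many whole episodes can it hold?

12426

Audio total: 128 + 464 = 592 kbps = 0.592 Mbps.
Total bitrate: 4.292 Mbps.
Per item: 4.292 Mbps × 900 s = 3,863 Mb = 482.9 MB.
Capacity: 6 TB = 48,000,000 Mb; 12426.22 items → 12426 complete.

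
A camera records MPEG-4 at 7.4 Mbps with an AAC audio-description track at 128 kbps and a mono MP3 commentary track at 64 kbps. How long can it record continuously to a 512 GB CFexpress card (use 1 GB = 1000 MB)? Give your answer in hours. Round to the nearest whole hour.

Audio total: 128 + 64 = 192 kbps = 0.192 Mbps.
Total bitrate: 7.4 + 0.192 = 7.592 Mbps.
Capacity: 512 GB = 4,096,000 Mb.
Recording time: 4,096,000 / 7.592 = 539,515 s ≈ 150 hours.

150 hours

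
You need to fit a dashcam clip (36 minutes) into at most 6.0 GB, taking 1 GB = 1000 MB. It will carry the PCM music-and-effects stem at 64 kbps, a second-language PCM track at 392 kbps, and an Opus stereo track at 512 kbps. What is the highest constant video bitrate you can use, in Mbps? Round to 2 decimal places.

Budget: 6.0 GB = 48000.0 Mb.
36 min = 2160 s
Total bitrate budget: 48000.0 Mb / 2160 s = 22.222 Mbps.
Audio total: 64 + 392 + 512 = 968 kbps = 0.968 Mbps.
Video: 22.222 − 0.968 = 21.254 Mbps.

21.25 Mbps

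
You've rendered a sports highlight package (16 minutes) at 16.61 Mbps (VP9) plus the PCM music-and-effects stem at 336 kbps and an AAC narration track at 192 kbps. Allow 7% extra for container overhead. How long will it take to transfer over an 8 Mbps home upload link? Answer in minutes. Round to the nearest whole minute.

16 min = 960 s
Audio total: 336 + 192 = 528 kbps = 0.528 Mbps.
Total bitrate: 17.138 Mbps.
File: 17.138 Mbps × 960 s = 16452.5 Mb.
With 7% container overhead: ×1.07. → 17604.2 Mb.
At 8 Mbps: 17604.2 / 8 = 2200.5 s ≈ 36.7 minutes.

37 minutes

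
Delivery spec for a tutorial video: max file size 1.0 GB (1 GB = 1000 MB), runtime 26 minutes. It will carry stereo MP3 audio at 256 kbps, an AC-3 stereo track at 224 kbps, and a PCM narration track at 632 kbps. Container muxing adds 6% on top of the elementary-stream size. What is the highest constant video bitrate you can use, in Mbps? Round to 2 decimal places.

3.73 Mbps

Budget: 1.0 GB = 8000.0 Mb.
Stream payload after overhead: 8000.0 / 1.06 = 7547.2 Mb.
26 min = 1560 s
Total bitrate budget: 7547.2 Mb / 1560 s = 4.838 Mbps.
Audio total: 256 + 224 + 632 = 1112 kbps = 1.112 Mbps.
Video: 4.838 − 1.112 = 3.726 Mbps.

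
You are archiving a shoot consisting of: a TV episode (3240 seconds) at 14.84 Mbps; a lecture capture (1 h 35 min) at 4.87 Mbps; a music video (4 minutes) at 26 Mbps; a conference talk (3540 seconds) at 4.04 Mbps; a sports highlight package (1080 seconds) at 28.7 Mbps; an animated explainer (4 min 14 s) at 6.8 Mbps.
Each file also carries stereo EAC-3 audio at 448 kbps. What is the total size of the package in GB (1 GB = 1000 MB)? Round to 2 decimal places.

Audio: 448 kbps = 0.448 Mbps.
TV episode: 15.288 Mbps × 3240 s = 49533.1 Mb
lecture capture: 5.318 Mbps × 5700 s = 30312.6 Mb
music video: 26.448 Mbps × 240 s = 6347.5 Mb
conference talk: 4.488 Mbps × 3540 s = 15887.5 Mb
sports highlight package: 29.148 Mbps × 1080 s = 31479.8 Mb
animated explainer: 7.248 Mbps × 254 s = 1841.0 Mb
Total: 135401.6 Mb = 16925.2 MB.
= 16.93 GB.

16.93 GB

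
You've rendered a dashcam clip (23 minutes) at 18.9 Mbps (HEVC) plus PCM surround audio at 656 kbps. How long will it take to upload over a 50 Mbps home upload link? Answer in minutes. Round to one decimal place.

9.0 minutes

23 min = 1380 s
Audio: 656 kbps = 0.656 Mbps.
Total bitrate: 19.556 Mbps.
File: 19.556 Mbps × 1380 s = 26987.3 Mb.
At 50 Mbps: 26987.3 / 50 = 539.7 s ≈ 9 minutes.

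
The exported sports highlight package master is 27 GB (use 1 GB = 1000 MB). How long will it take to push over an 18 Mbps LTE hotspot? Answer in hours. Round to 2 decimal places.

3.33 hours

File: 27 GB = 216000.0 Mb.
At 18 Mbps: 216000.0 / 18 = 12000.0 s ≈ 3.33 hours.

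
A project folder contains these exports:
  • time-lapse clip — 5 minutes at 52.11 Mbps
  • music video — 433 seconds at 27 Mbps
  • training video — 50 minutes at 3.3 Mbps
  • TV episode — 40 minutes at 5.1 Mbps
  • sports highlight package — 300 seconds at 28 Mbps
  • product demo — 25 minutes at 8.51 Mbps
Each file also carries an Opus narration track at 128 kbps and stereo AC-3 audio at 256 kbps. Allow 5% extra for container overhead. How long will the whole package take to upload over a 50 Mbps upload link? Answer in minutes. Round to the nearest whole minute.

26 minutes

Audio total: 128 + 256 = 384 kbps = 0.384 Mbps.
time-lapse clip: 52.494 Mbps × 300 s × 1.05 = 16535.6 Mb
music video: 27.384 Mbps × 433 s × 1.05 = 12450.1 Mb
training video: 3.684 Mbps × 3000 s × 1.05 = 11604.6 Mb
TV episode: 5.484 Mbps × 2400 s × 1.05 = 13819.7 Mb
sports highlight package: 28.384 Mbps × 300 s × 1.05 = 8941.0 Mb
product demo: 8.894 Mbps × 1500 s × 1.05 = 14008.0 Mb
Total: 77359.0 Mb = 9669.9 MB.
At 50 Mbps: 77359.0 / 50 = 1547 s ≈ 25.8 minutes.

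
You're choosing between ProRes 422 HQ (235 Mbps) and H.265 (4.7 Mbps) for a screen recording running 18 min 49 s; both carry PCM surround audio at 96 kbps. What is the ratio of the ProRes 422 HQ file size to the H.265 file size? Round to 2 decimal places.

49.02

18 min 49 s = 1129 s
Audio: 96 kbps = 0.096 Mbps.
ProRes 422 HQ: 235.096 Mbps × 1129 s = 265423.4 Mb = 33.178 GB.
H.265: 4.796 Mbps × 1129 s = 5414.7 Mb = 0.677 GB.
Ratio: 33.178 / 0.677 = 49.019.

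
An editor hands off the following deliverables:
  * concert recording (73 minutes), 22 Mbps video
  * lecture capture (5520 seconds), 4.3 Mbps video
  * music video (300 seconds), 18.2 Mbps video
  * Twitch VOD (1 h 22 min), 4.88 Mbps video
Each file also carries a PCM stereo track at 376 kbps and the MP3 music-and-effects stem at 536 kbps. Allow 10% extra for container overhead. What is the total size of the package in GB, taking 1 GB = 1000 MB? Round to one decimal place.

22.5 GB

Audio total: 376 + 536 = 912 kbps = 0.912 Mbps.
concert recording: 22.912 Mbps × 4380 s × 1.10 = 110390.0 Mb
lecture capture: 5.212 Mbps × 5520 s × 1.10 = 31647.3 Mb
music video: 19.112 Mbps × 300 s × 1.10 = 6307.0 Mb
Twitch VOD: 5.792 Mbps × 4920 s × 1.10 = 31346.3 Mb
Total: 179690.5 Mb = 22461.3 MB.
= 22.46 GB.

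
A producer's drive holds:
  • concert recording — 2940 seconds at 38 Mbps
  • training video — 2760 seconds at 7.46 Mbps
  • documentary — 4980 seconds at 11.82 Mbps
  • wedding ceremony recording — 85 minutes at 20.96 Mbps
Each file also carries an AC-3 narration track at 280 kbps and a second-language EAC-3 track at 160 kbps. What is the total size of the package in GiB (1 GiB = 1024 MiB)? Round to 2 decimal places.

35.51 GiB

Audio total: 280 + 160 = 440 kbps = 0.440 Mbps.
concert recording: 38.440 Mbps × 2940 s = 113013.6 Mb
training video: 7.900 Mbps × 2760 s = 21804.0 Mb
documentary: 12.260 Mbps × 4980 s = 61054.8 Mb
wedding ceremony recording: 21.400 Mbps × 5100 s = 109140.0 Mb
Total: 305012.4 Mb = 38126.6 MB.
= 35.51 GiB.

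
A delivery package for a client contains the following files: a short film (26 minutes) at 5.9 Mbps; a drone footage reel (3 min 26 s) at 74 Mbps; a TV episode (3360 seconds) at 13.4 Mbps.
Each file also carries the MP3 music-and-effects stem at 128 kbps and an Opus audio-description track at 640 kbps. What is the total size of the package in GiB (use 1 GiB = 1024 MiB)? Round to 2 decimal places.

8.55 GiB

Audio total: 128 + 640 = 768 kbps = 0.768 Mbps.
short film: 6.668 Mbps × 1560 s = 10402.1 Mb
drone footage reel: 74.768 Mbps × 206 s = 15402.2 Mb
TV episode: 14.168 Mbps × 3360 s = 47604.5 Mb
Total: 73408.8 Mb = 9176.1 MB.
= 8.546 GiB.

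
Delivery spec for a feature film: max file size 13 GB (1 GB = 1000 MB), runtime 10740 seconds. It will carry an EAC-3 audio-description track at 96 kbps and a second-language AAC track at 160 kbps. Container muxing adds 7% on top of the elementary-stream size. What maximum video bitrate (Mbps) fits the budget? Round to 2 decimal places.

8.79 Mbps

Budget: 13 GB = 104000.0 Mb.
Stream payload after overhead: 104000.0 / 1.07 = 97196.3 Mb.
Total bitrate budget: 97196.3 Mb / 10740 s = 9.050 Mbps.
Audio total: 96 + 160 = 256 kbps = 0.256 Mbps.
Video: 9.050 − 0.256 = 8.794 Mbps.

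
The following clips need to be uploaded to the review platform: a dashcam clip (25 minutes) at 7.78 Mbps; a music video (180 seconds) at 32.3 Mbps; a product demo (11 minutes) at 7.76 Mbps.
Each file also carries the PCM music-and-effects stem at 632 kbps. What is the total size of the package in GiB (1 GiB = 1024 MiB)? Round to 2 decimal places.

2.80 GiB

Audio: 632 kbps = 0.632 Mbps.
dashcam clip: 8.412 Mbps × 1500 s = 12618.0 Mb
music video: 32.932 Mbps × 180 s = 5927.8 Mb
product demo: 8.392 Mbps × 660 s = 5538.7 Mb
Total: 24084.5 Mb = 3010.6 MB.
= 2.804 GiB.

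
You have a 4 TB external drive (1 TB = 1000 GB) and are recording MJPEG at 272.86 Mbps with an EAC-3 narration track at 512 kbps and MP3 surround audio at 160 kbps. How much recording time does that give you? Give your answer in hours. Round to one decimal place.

Audio total: 512 + 160 = 672 kbps = 0.672 Mbps.
Total bitrate: 272.86 + 0.672 = 273.532 Mbps.
Capacity: 4 TB = 32,000,000 Mb.
Recording time: 32,000,000 / 273.532 = 116,988 s ≈ 32.5 hours.

32.5 hours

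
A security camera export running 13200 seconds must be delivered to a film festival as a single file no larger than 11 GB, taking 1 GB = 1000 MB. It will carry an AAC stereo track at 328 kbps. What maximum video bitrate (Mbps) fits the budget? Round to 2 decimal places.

6.34 Mbps

Budget: 11 GB = 88000.0 Mb.
Total bitrate budget: 88000.0 Mb / 13200 s = 6.667 Mbps.
Audio: 328 kbps = 0.328 Mbps.
Video: 6.667 − 0.328 = 6.339 Mbps.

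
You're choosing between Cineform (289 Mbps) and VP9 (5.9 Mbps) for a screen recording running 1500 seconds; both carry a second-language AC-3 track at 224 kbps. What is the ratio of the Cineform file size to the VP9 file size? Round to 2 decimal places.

Audio: 224 kbps = 0.224 Mbps.
Cineform: 289.224 Mbps × 1500 s = 433836.0 Mb = 54.230 GB.
VP9: 6.124 Mbps × 1500 s = 9186.0 Mb = 1.148 GB.
Ratio: 54.230 / 1.148 = 47.228.

47.23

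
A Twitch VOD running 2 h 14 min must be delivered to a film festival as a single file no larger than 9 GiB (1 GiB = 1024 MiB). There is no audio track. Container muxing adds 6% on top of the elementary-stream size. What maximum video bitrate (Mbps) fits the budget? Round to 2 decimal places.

Budget: 9 GiB = 77309.4 Mb.
Stream payload after overhead: 77309.4 / 1.06 = 72933.4 Mb.
2 h 14 min = 134 min = 8040 s
Total bitrate budget: 72933.4 Mb / 8040 s = 9.071 Mbps.

9.07 Mbps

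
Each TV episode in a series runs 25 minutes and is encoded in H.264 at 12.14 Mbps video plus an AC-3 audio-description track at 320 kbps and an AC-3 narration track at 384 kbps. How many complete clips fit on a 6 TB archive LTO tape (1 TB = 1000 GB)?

2491

25 min = 1500 s
Audio total: 320 + 384 = 704 kbps = 0.704 Mbps.
Total bitrate: 12.844 Mbps.
Per item: 12.844 Mbps × 1500 s = 19,266 Mb = 2,408 MB.
Capacity: 6 TB = 48,000,000 Mb; 2491.44 items → 2491 complete.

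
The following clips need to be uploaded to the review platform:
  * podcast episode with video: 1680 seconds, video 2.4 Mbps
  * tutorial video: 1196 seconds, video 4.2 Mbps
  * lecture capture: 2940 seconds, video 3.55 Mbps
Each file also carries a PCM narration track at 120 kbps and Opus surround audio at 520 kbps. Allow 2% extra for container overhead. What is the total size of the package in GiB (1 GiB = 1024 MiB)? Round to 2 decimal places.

Audio total: 120 + 520 = 640 kbps = 0.640 Mbps.
podcast episode with video: 3.040 Mbps × 1680 s × 1.02 = 5209.3 Mb
tutorial video: 4.840 Mbps × 1196 s × 1.02 = 5904.4 Mb
lecture capture: 4.190 Mbps × 2940 s × 1.02 = 12565.0 Mb
Total: 23678.7 Mb = 2959.8 MB.
= 2.757 GiB.

2.76 GiB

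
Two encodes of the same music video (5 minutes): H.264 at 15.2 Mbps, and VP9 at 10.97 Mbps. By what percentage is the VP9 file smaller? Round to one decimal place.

5 min = 300 s
H.264: 15.200 Mbps × 300 s = 4560.0 Mb = 0.570 GB.
VP9: 10.970 Mbps × 300 s = 3291.0 Mb = 0.411 GB.
Reduction: (1 − 0.411/0.570) × 100 = 27.83%.

27.8%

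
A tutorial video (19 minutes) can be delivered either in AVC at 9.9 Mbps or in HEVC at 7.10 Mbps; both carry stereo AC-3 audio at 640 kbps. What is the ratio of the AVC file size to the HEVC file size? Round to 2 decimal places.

19 min = 1140 s
Audio: 640 kbps = 0.640 Mbps.
AVC: 10.540 Mbps × 1140 s = 12015.6 Mb = 1.502 GB.
HEVC: 7.740 Mbps × 1140 s = 8823.6 Mb = 1.103 GB.
Ratio: 1.502 / 1.103 = 1.362.

1.36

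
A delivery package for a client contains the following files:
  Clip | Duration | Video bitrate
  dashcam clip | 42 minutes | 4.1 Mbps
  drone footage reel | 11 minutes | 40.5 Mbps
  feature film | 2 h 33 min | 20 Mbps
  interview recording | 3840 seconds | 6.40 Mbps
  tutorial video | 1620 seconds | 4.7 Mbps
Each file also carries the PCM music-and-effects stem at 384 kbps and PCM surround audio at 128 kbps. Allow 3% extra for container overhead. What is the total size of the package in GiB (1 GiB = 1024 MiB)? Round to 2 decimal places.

Audio total: 384 + 128 = 512 kbps = 0.512 Mbps.
dashcam clip: 4.612 Mbps × 2520 s × 1.03 = 11970.9 Mb
drone footage reel: 41.012 Mbps × 660 s × 1.03 = 27880.0 Mb
feature film: 20.512 Mbps × 9180 s × 1.03 = 193949.2 Mb
interview recording: 6.912 Mbps × 3840 s × 1.03 = 27338.3 Mb
tutorial video: 5.212 Mbps × 1620 s × 1.03 = 8696.7 Mb
Total: 269835.1 Mb = 33729.4 MB.
= 31.41 GiB.

31.41 GiB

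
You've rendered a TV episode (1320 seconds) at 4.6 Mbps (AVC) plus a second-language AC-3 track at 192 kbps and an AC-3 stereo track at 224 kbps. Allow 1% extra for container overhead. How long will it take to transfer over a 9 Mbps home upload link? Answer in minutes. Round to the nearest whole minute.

12 minutes

Audio total: 192 + 224 = 416 kbps = 0.416 Mbps.
Total bitrate: 5.016 Mbps.
File: 5.016 Mbps × 1320 s = 6621.1 Mb.
With 1% container overhead: ×1.01. → 6687.3 Mb.
At 9 Mbps: 6687.3 / 9 = 743.0 s ≈ 12.4 minutes.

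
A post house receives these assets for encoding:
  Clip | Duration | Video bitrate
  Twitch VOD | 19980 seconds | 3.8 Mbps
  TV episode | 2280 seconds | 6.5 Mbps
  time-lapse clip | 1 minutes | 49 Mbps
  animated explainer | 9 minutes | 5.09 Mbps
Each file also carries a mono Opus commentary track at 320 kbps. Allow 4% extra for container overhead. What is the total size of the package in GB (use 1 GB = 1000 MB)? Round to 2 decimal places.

13.49 GB

Audio: 320 kbps = 0.320 Mbps.
Twitch VOD: 4.120 Mbps × 19980 s × 1.04 = 85610.3 Mb
TV episode: 6.820 Mbps × 2280 s × 1.04 = 16171.6 Mb
time-lapse clip: 49.320 Mbps × 60 s × 1.04 = 3077.6 Mb
animated explainer: 5.410 Mbps × 540 s × 1.04 = 3038.3 Mb
Total: 107897.7 Mb = 13487.2 MB.
= 13.49 GB.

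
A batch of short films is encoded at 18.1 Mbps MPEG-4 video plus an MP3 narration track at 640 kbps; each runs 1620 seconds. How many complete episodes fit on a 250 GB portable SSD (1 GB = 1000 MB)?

Audio: 640 kbps = 0.640 Mbps.
Total bitrate: 18.740 Mbps.
Per item: 18.740 Mbps × 1620 s = 30,359 Mb = 3,795 MB.
Capacity: 250 GB = 2,000,000 Mb; 65.88 items → 65 complete.

65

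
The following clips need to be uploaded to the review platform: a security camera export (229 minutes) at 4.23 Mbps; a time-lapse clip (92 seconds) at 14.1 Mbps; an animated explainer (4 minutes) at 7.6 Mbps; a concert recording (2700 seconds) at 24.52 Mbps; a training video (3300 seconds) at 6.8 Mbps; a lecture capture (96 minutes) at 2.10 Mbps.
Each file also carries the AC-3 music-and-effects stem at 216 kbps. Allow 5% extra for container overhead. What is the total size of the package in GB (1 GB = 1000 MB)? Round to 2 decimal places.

21.99 GB

Audio: 216 kbps = 0.216 Mbps.
security camera export: 4.446 Mbps × 13740 s × 1.05 = 64142.4 Mb
time-lapse clip: 14.316 Mbps × 92 s × 1.05 = 1382.9 Mb
animated explainer: 7.816 Mbps × 240 s × 1.05 = 1969.6 Mb
concert recording: 24.736 Mbps × 2700 s × 1.05 = 70126.6 Mb
training video: 7.016 Mbps × 3300 s × 1.05 = 24310.4 Mb
lecture capture: 2.316 Mbps × 5760 s × 1.05 = 14007.2 Mb
Total: 175939.2 Mb = 21992.4 MB.
= 21.99 GB.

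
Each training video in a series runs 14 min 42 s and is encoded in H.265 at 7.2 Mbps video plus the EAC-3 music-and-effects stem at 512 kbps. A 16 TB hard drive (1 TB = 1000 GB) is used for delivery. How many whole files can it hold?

14 min 42 s = 882 s
Audio: 512 kbps = 0.512 Mbps.
Total bitrate: 7.712 Mbps.
Per item: 7.712 Mbps × 882 s = 6,802 Mb = 850.2 MB.
Capacity: 16 TB = 128,000,000 Mb; 18818.04 items → 18818 complete.

18818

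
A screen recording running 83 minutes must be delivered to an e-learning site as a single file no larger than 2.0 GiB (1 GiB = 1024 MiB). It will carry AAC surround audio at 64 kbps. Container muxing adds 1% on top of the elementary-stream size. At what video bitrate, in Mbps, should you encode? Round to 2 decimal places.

Budget: 2.0 GiB = 17179.9 Mb.
Stream payload after overhead: 17179.9 / 1.01 = 17009.8 Mb.
83 min = 4980 s
Total bitrate budget: 17009.8 Mb / 4980 s = 3.416 Mbps.
Audio: 64 kbps = 0.064 Mbps.
Video: 3.416 − 0.064 = 3.352 Mbps.

3.35 Mbps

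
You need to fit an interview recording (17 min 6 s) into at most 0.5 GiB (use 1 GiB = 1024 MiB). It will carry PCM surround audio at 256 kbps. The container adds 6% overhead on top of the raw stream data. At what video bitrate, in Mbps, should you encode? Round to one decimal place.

Budget: 0.5 GiB = 4295.0 Mb.
Stream payload after overhead: 4295.0 / 1.06 = 4051.9 Mb.
17 min 6 s = 1026 s
Total bitrate budget: 4051.9 Mb / 1026 s = 3.949 Mbps.
Audio: 256 kbps = 0.256 Mbps.
Video: 3.949 − 0.256 = 3.693 Mbps.

3.7 Mbps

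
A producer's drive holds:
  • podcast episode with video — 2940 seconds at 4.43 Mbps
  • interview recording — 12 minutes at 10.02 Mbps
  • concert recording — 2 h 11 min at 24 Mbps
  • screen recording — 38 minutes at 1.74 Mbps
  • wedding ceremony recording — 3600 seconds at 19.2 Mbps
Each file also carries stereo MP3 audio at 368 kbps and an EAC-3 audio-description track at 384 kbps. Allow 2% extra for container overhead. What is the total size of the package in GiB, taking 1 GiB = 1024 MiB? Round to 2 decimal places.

Audio total: 368 + 384 = 752 kbps = 0.752 Mbps.
podcast episode with video: 5.182 Mbps × 2940 s × 1.02 = 15539.8 Mb
interview recording: 10.772 Mbps × 720 s × 1.02 = 7911.0 Mb
concert recording: 24.752 Mbps × 7860 s × 1.02 = 198441.7 Mb
screen recording: 2.492 Mbps × 2280 s × 1.02 = 5795.4 Mb
wedding ceremony recording: 19.952 Mbps × 3600 s × 1.02 = 73263.7 Mb
Total: 300951.6 Mb = 37619.0 MB.
= 35.04 GiB.

35.04 GiB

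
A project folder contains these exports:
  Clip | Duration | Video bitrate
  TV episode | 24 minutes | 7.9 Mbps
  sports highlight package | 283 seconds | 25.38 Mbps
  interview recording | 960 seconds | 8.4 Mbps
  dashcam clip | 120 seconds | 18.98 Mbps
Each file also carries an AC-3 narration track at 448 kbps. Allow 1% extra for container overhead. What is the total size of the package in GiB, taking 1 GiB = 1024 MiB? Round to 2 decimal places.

3.55 GiB

Audio: 448 kbps = 0.448 Mbps.
TV episode: 8.348 Mbps × 1440 s × 1.01 = 12141.3 Mb
sports highlight package: 25.828 Mbps × 283 s × 1.01 = 7382.4 Mb
interview recording: 8.848 Mbps × 960 s × 1.01 = 8579.0 Mb
dashcam clip: 19.428 Mbps × 120 s × 1.01 = 2354.7 Mb
Total: 30457.4 Mb = 3807.2 MB.
= 3.546 GiB.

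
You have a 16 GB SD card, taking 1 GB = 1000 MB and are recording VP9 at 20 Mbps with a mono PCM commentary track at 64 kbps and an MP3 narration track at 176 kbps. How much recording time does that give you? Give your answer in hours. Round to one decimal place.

Audio total: 64 + 176 = 240 kbps = 0.240 Mbps.
Total bitrate: 20 + 0.240 = 20.240 Mbps.
Capacity: 16 GB = 128,000 Mb.
Recording time: 128,000 / 20.240 = 6,324 s ≈ 1.76 hours.

1.8 hours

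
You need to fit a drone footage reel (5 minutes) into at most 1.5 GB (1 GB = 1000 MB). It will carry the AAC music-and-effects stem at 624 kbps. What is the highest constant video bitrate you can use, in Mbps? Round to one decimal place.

39.4 Mbps

Budget: 1.5 GB = 12000.0 Mb.
5 min = 300 s
Total bitrate budget: 12000.0 Mb / 300 s = 40.000 Mbps.
Audio: 624 kbps = 0.624 Mbps.
Video: 40.000 − 0.624 = 39.376 Mbps.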